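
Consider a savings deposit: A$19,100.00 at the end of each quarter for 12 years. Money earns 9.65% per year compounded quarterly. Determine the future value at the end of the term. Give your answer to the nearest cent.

This is an ordinary annuity: 48 deposits of A$19,100.00 at the end of each quarter.
Periodic rate r = 0.0965/4 per quarter; n is counted in quarters.
FV = PMT × [((1+r)^n − 1)/r] = 19,100 × [(1+r)^48 − 1] / r = A$1,694,332.39

A$1,694,332.39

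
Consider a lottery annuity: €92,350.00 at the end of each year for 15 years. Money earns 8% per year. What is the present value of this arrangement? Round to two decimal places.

€790,467.86

This is an ordinary annuity: 15 payments of €92,350.00 at the end of each year.
Periodic rate r = 0.08 per year.
PV = PMT × [(1 − (1+r)^−n)/r] = 92,350 × [1 − (1+r)^−15] / r = €790,467.86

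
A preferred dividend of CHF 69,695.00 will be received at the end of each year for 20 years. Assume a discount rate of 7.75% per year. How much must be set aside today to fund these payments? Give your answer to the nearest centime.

This is an ordinary annuity: 20 payments of CHF 69,695.00 at the end of each year.
Periodic rate r = 0.0775 per year.
PV = PMT × [(1 − (1+r)^−n)/r] = 69,695 × [1 − (1+r)^−20] / r = CHF 697,195.89

CHF 697,195.89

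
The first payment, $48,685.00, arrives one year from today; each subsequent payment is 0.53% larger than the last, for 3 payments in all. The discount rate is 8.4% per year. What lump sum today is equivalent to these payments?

Periodic rate r = 0.084 per year.
Growing ordinary annuity: PV = PMT₁ × [1 − ((1+g)/(1+r))^n] / (r − g) = 48,685 × [1 − ((1+0.0053)/(1+r))^3] / (r − 0.0053) = $125,191.71.

$125,191.71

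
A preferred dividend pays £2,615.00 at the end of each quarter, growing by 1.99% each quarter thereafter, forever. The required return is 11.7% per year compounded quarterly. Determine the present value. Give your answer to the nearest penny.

£279,679.14

Periodic rate r = 0.117/4 per quarter.
Growing perpetuity (Gordon): PV = PMT₁ / (r − g) = 2,615 / (r − 0.0199) = £279,679.14.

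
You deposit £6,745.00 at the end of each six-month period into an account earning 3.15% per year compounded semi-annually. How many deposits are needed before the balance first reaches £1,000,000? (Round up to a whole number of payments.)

78 payments

Periodic rate r = 0.0315/2 per half-year; n is counted in half-years.
Ordinary annuity FV: 1,000,000 = 6,745 × [((1+r)^n − 1)/r].
(1+r)^n = 1 + 1,000,000 × r / 6,745, so n = ln(1 + 1,000,000·r/6,745) / ln(1+r) = 77.08.
Round up to a whole number of payments: n = 78.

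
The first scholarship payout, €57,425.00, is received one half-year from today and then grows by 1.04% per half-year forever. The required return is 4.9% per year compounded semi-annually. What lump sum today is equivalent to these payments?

€4,072,695.04

Periodic rate r = 0.049/2 per half-year.
Growing perpetuity (Gordon): PV = PMT₁ / (r − g) = 57,425 / (r − 0.0104) = €4,072,695.04.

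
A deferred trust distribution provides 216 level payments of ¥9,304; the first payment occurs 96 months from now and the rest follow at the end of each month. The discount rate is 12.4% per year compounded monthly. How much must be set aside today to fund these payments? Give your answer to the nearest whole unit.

¥302,261

Ordinary annuity of 216 payments, first payment at period 96.
Periodic rate r = 0.124/12 per month; n is counted in months.
The ordinary-annuity PV formula values the stream one period before the first payment (period 95); discount that back 95 periods:
PV₀ = 9,304 × [1 − (1+r)^−216] / r × (1+r)^−95 = ¥302,261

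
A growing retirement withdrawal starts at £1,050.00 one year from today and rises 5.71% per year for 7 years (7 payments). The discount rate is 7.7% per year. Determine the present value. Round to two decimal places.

£6,457.65

Periodic rate r = 0.077 per year.
Growing ordinary annuity: PV = PMT₁ × [1 − ((1+g)/(1+r))^n] / (r − g) = 1,050 × [1 − ((1+0.0571)/(1+r))^7] / (r − 0.0571) = £6,457.65.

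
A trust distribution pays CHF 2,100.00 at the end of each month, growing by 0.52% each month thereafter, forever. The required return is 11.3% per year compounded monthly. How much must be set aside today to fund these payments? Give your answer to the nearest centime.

CHF 498,023.72

Periodic rate r = 0.113/12 per month.
Growing perpetuity (Gordon): PV = PMT₁ / (r − g) = 2,100 / (r − 0.0052) = CHF 498,023.72.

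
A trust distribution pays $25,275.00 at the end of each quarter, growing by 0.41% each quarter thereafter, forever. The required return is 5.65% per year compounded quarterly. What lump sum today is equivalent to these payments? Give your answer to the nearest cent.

Periodic rate r = 0.0565/4 per quarter.
Growing perpetuity (Gordon): PV = PMT₁ / (r − g) = 25,275 / (r − 0.0041) = $2,521,197.01.

$2,521,197.01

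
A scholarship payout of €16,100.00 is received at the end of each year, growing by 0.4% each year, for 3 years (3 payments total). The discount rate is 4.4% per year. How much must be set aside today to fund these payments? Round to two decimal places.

€44,514.43

Periodic rate r = 0.044 per year.
Growing ordinary annuity: PV = PMT₁ × [1 − ((1+g)/(1+r))^n] / (r − g) = 16,100 × [1 − ((1+0.004)/(1+r))^3] / (r − 0.004) = €44,514.43.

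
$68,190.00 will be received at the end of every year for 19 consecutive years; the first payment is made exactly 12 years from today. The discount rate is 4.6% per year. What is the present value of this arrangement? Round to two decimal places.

$519,284.70

Ordinary annuity of 19 payments, first payment at period 12.
Periodic rate r = 0.046 per year.
The ordinary-annuity PV formula values the stream one period before the first payment (period 11); discount that back 11 periods:
PV₀ = 68,190 × [1 − (1+r)^−19] / r × (1+r)^−11 = $519,284.70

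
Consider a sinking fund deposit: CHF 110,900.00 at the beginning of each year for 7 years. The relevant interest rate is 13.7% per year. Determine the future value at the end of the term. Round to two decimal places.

CHF 1,340,580.41

This is an annuity due: 7 deposits of CHF 110,900.00 at the beginning of each year.
Periodic rate r = 0.137 per year.
FV = PMT × [((1+r)^n − 1)/r] × (1+r) = 110,900 × [(1+r)^7 − 1] / r × (1+r) = CHF 1,340,580.41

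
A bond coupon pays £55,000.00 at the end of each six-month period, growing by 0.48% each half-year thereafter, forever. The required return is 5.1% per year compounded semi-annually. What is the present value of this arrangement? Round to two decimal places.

Periodic rate r = 0.051/2 per half-year.
Growing perpetuity (Gordon): PV = PMT₁ / (r − g) = 55,000 / (r − 0.0048) = £2,657,004.83.

£2,657,004.83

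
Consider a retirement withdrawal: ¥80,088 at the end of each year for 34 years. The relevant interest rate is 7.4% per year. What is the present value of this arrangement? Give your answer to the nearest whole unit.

This is an ordinary annuity: 34 payments of ¥80,088 at the end of each year.
Periodic rate r = 0.074 per year.
PV = PMT × [(1 − (1+r)^−n)/r] = 80,088 × [1 − (1+r)^−34] / r = ¥986,729

¥986,729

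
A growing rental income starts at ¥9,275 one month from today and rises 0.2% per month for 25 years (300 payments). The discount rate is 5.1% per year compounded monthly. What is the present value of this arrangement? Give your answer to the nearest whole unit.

Periodic rate r = 0.051/12 per month; n is counted in months.
Growing ordinary annuity: PV = PMT₁ × [1 − ((1+g)/(1+r))^n] / (r − g) = 9,275 × [1 − ((1+0.002)/(1+r))^300] / (r − 0.002) = ¥2,018,949.

¥2,018,949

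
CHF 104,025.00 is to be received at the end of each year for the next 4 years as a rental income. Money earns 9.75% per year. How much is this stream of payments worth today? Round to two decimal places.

This is an ordinary annuity: 4 payments of CHF 104,025.00 at the end of each year.
Periodic rate r = 0.0975 per year.
PV = PMT × [(1 − (1+r)^−n)/r] = 104,025 × [1 − (1+r)^−4] / r = CHF 331,537.69

CHF 331,537.69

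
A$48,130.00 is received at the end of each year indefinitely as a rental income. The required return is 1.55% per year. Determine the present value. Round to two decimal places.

A$3,105,161.29

Periodic rate r = 0.0155 per year.
Level perpetuity: PV = PMT / r = 48,130 / (0.0155) = A$3,105,161.29.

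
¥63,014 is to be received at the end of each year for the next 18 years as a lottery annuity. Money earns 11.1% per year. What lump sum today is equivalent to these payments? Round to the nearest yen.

¥482,332

This is an ordinary annuity: 18 payments of ¥63,014 at the end of each year.
Periodic rate r = 0.111 per year.
PV = PMT × [(1 − (1+r)^−n)/r] = 63,014 × [1 − (1+r)^−18] / r = ¥482,332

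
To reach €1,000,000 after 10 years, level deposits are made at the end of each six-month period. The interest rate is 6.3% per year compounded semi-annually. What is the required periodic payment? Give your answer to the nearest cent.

€36,651.32

Level ordinary annuity; solve FV = PMT × [((1+r)^n − 1)/r] for PMT.
Periodic rate r = 0.063/2 per half-year; n is counted in half-years.
With n = 20: PMT = 1,000,000 / ([((1+r)^n − 1)/r]) = €36,651.32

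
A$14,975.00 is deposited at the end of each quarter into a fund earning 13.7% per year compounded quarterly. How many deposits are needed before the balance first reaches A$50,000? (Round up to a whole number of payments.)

Periodic rate r = 0.137/4 per quarter; n is counted in quarters.
Ordinary annuity FV: 50,000 = 14,975 × [((1+r)^n − 1)/r].
(1+r)^n = 1 + 50,000 × r / 14,975, so n = ln(1 + 50,000·r/14,975) / ln(1+r) = 3.22.
Round up to a whole number of payments: n = 4.

4 payments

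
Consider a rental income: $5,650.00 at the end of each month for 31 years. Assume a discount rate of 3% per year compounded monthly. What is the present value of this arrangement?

$1,367,273.15

This is an ordinary annuity: 372 payments of $5,650.00 at the end of each month.
Periodic rate r = 0.03/12 per month; n is counted in months.
PV = PMT × [(1 − (1+r)^−n)/r] = 5,650 × [1 − (1+r)^−372] / r = $1,367,273.15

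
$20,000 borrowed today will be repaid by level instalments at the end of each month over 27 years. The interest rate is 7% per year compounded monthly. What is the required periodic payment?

Level ordinary annuity; solve PV = PMT × [(1 − (1+r)^−n)/r] for PMT.
Periodic rate r = 0.07/12 per month; n is counted in months.
With n = 324: PMT = 20,000 / ([(1 − (1+r)^−n)/r]) = $137.56

$137.56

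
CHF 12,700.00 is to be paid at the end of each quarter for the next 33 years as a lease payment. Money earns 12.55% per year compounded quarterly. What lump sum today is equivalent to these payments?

This is an ordinary annuity: 132 payments of CHF 12,700.00 at the end of each quarter.
Periodic rate r = 0.1255/4 per quarter; n is counted in quarters.
PV = PMT × [(1 − (1+r)^−n)/r] = 12,700 × [1 − (1+r)^−132] / r = CHF 397,922.38

CHF 397,922.38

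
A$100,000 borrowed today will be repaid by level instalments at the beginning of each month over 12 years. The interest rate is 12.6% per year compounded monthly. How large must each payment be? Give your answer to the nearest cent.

A$1,335.96

Level annuity due; solve PV = PMT × [(1 − (1+r)^−n)/r] × (1+r) for PMT.
Periodic rate r = 0.126/12 per month; n is counted in months.
With n = 144: PMT = 100,000 / ([(1 − (1+r)^−n)/r] × (1+r)) = A$1,335.96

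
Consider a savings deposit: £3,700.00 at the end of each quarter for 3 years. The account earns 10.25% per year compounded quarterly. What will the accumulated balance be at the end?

£51,224.25

This is an ordinary annuity: 12 deposits of £3,700.00 at the end of each quarter.
Periodic rate r = 0.1025/4 per quarter; n is counted in quarters.
FV = PMT × [((1+r)^n − 1)/r] = 3,700 × [(1+r)^12 − 1] / r = £51,224.25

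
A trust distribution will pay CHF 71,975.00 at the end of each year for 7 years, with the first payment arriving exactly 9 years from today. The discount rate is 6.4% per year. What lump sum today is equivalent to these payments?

CHF 241,166.79

Ordinary annuity of 7 payments, first payment at period 9.
Periodic rate r = 0.064 per year.
The ordinary-annuity PV formula values the stream one period before the first payment (period 8); discount that back 8 periods:
PV₀ = 71,975 × [1 − (1+r)^−7] / r × (1+r)^−8 = CHF 241,166.79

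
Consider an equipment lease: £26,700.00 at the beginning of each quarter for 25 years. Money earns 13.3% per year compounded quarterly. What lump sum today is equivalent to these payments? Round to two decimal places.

£798,202.22

This is an annuity due: 100 payments of £26,700.00 at the beginning of each quarter.
Periodic rate r = 0.133/4 per quarter; n is counted in quarters.
PV = PMT × [(1 − (1+r)^−n)/r] × (1+r) = 26,700 × [1 − (1+r)^−100] / r × (1+r) = £798,202.22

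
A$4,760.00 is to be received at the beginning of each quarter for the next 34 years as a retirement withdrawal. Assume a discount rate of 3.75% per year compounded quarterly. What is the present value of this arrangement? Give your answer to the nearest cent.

This is an annuity due: 136 payments of A$4,760.00 at the beginning of each quarter.
Periodic rate r = 0.0375/4 per quarter; n is counted in quarters.
PV = PMT × [(1 − (1+r)^−n)/r] × (1+r) = 4,760 × [1 − (1+r)^−136] / r × (1+r) = A$368,433.72

A$368,433.72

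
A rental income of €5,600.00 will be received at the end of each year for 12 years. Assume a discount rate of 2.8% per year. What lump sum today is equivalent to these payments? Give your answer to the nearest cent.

€56,413.83

This is an ordinary annuity: 12 payments of €5,600.00 at the end of each year.
Periodic rate r = 0.028 per year.
PV = PMT × [(1 − (1+r)^−n)/r] = 5,600 × [1 − (1+r)^−12] / r = €56,413.83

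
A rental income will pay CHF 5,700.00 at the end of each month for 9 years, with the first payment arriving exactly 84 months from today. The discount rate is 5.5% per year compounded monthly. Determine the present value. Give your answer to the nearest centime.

CHF 331,613.53

Ordinary annuity of 108 payments, first payment at period 84.
Periodic rate r = 0.055/12 per month; n is counted in months.
The ordinary-annuity PV formula values the stream one period before the first payment (period 83); discount that back 83 periods:
PV₀ = 5,700 × [1 − (1+r)^−108] / r × (1+r)^−83 = CHF 331,613.53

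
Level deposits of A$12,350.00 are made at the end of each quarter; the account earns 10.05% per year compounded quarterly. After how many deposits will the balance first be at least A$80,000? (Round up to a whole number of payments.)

7 payments

Periodic rate r = 0.1005/4 per quarter; n is counted in quarters.
Ordinary annuity FV: 80,000 = 12,350 × [((1+r)^n − 1)/r].
(1+r)^n = 1 + 80,000 × r / 12,350, so n = ln(1 + 80,000·r/12,350) / ln(1+r) = 6.08.
Round up to a whole number of payments: n = 7.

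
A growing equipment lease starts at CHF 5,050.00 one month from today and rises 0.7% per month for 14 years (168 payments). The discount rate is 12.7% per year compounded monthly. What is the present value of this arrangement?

CHF 633,346.27

Periodic rate r = 0.127/12 per month; n is counted in months.
Growing ordinary annuity: PV = PMT₁ × [1 − ((1+g)/(1+r))^n] / (r − g) = 5,050 × [1 − ((1+0.007)/(1+r))^168] / (r − 0.007) = CHF 633,346.27.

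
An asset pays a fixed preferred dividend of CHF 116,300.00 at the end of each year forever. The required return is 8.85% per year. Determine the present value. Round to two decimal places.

Periodic rate r = 0.0885 per year.
Level perpetuity: PV = PMT / r = 116,300 / (0.0885) = CHF 1,314,124.29.

CHF 1,314,124.29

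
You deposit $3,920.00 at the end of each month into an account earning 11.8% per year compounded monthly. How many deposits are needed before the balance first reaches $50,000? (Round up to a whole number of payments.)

13 payments

Periodic rate r = 0.118/12 per month; n is counted in months.
Ordinary annuity FV: 50,000 = 3,920 × [((1+r)^n − 1)/r].
(1+r)^n = 1 + 50,000 × r / 3,920, so n = ln(1 + 50,000·r/3,920) / ln(1+r) = 12.08.
Round up to a whole number of payments: n = 13.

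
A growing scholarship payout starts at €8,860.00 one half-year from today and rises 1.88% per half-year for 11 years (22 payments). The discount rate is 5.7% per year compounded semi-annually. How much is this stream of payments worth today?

€171,880.01

Periodic rate r = 0.057/2 per half-year; n is counted in half-years.
Growing ordinary annuity: PV = PMT₁ × [1 − ((1+g)/(1+r))^n] / (r − g) = 8,860 × [1 − ((1+0.0188)/(1+r))^22] / (r − 0.0188) = €171,880.01.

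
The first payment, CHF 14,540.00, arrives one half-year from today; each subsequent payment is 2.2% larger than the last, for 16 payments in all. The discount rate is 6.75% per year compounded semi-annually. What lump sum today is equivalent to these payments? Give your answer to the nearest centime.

CHF 206,841.18

Periodic rate r = 0.0675/2 per half-year; n is counted in half-years.
Growing ordinary annuity: PV = PMT₁ × [1 − ((1+g)/(1+r))^n] / (r − g) = 14,540 × [1 − ((1+0.022)/(1+r))^16] / (r − 0.022) = CHF 206,841.18.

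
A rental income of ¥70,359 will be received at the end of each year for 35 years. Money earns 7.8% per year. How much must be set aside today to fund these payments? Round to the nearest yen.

¥836,940

This is an ordinary annuity: 35 payments of ¥70,359 at the end of each year.
Periodic rate r = 0.078 per year.
PV = PMT × [(1 − (1+r)^−n)/r] = 70,359 × [1 − (1+r)^−35] / r = ¥836,940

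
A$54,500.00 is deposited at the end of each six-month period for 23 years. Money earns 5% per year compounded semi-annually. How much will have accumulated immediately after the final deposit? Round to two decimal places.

This is an ordinary annuity: 46 deposits of A$54,500.00 at the end of each six-month period.
Periodic rate r = 0.05/2 per half-year; n is counted in half-years.
FV = PMT × [((1+r)^n − 1)/r] = 54,500 × [(1+r)^46 − 1] / r = A$4,608,194.88

A$4,608,194.88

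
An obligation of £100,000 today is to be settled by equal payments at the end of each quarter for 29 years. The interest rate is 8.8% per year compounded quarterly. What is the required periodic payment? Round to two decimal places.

£2,391.59

Level ordinary annuity; solve PV = PMT × [(1 − (1+r)^−n)/r] for PMT.
Periodic rate r = 0.088/4 per quarter; n is counted in quarters.
With n = 116: PMT = 100,000 / ([(1 − (1+r)^−n)/r]) = £2,391.59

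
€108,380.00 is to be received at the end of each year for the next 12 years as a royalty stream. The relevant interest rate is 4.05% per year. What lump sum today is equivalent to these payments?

This is an ordinary annuity: 12 payments of €108,380.00 at the end of each year.
Periodic rate r = 0.0405 per year.
PV = PMT × [(1 − (1+r)^−n)/r] = 108,380 × [1 − (1+r)^−12] / r = €1,014,209.76

€1,014,209.76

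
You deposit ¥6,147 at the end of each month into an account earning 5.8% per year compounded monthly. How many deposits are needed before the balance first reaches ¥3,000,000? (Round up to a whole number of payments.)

Periodic rate r = 0.058/12 per month; n is counted in months.
Ordinary annuity FV: 3,000,000 = 6,147 × [((1+r)^n − 1)/r].
(1+r)^n = 1 + 3,000,000 × r / 6,147, so n = ln(1 + 3,000,000·r/6,147) / ln(1+r) = 251.28.
Round up to a whole number of payments: n = 252.

252 payments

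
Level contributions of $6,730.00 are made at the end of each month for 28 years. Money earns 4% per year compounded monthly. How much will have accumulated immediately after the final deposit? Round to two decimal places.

$4,157,426.14

This is an ordinary annuity: 336 deposits of $6,730.00 at the end of each month.
Periodic rate r = 0.04/12 per month; n is counted in months.
FV = PMT × [((1+r)^n − 1)/r] = 6,730 × [(1+r)^336 − 1] / r = $4,157,426.14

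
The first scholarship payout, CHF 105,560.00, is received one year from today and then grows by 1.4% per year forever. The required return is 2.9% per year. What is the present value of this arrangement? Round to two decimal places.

Periodic rate r = 0.029 per year.
Growing perpetuity (Gordon): PV = PMT₁ / (r − g) = 105,560 / (r − 0.014) = CHF 7,037,333.33.

CHF 7,037,333.33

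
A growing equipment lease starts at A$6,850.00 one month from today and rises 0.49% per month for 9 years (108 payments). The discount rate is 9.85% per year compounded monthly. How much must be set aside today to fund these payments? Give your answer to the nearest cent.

A$618,690.95

Periodic rate r = 0.0985/12 per month; n is counted in months.
Growing ordinary annuity: PV = PMT₁ × [1 − ((1+g)/(1+r))^n] / (r − g) = 6,850 × [1 − ((1+0.0049)/(1+r))^108] / (r − 0.0049) = A$618,690.95.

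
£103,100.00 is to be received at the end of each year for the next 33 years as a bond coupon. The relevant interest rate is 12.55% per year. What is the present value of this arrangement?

This is an ordinary annuity: 33 payments of £103,100.00 at the end of each year.
Periodic rate r = 0.1255 per year.
PV = PMT × [(1 − (1+r)^−n)/r] = 103,100 × [1 − (1+r)^−33] / r = £804,909.92

£804,909.92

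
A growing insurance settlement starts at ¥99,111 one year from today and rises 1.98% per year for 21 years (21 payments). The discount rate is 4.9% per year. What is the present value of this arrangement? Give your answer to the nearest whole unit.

Periodic rate r = 0.049 per year.
Growing ordinary annuity: PV = PMT₁ × [1 − ((1+g)/(1+r))^n] / (r − g) = 99,111 × [1 − ((1+0.0198)/(1+r))^21] / (r − 0.0198) = ¥1,518,056.

¥1,518,056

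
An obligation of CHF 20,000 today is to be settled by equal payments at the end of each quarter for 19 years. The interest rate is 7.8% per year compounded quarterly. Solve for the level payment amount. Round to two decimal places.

Level ordinary annuity; solve PV = PMT × [(1 − (1+r)^−n)/r] for PMT.
Periodic rate r = 0.078/4 per quarter; n is counted in quarters.
With n = 76: PMT = 20,000 / ([(1 − (1+r)^−n)/r]) = CHF 506.79

CHF 506.79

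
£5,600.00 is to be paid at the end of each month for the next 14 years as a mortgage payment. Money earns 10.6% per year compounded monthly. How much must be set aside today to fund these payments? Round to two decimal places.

£489,285.01

This is an ordinary annuity: 168 payments of £5,600.00 at the end of each month.
Periodic rate r = 0.106/12 per month; n is counted in months.
PV = PMT × [(1 − (1+r)^−n)/r] = 5,600 × [1 − (1+r)^−168] / r = £489,285.01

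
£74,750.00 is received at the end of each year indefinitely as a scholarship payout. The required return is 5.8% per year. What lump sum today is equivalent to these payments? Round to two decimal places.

£1,288,793.10

Periodic rate r = 0.058 per year.
Level perpetuity: PV = PMT / r = 74,750 / (0.058) = £1,288,793.10.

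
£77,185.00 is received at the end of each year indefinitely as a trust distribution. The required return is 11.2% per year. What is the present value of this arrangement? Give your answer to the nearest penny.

£689,151.79

Periodic rate r = 0.112 per year.
Level perpetuity: PV = PMT / r = 77,185 / (0.112) = £689,151.79.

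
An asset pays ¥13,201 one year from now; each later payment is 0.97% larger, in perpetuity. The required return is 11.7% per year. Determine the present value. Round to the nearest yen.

¥123,029

Periodic rate r = 0.117 per year.
Growing perpetuity (Gordon): PV = PMT₁ / (r − g) = 13,201 / (r − 0.0097) = ¥123,029.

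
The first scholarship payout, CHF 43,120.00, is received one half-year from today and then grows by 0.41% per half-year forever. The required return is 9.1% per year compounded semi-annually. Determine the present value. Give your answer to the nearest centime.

CHF 1,041,545.89

Periodic rate r = 0.091/2 per half-year.
Growing perpetuity (Gordon): PV = PMT₁ / (r − g) = 43,120 / (r − 0.0041) = CHF 1,041,545.89.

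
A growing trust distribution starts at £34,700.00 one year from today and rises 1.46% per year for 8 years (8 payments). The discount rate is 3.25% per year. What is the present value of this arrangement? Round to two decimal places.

£253,101.55

Periodic rate r = 0.0325 per year.
Growing ordinary annuity: PV = PMT₁ × [1 − ((1+g)/(1+r))^n] / (r − g) = 34,700 × [1 − ((1+0.0146)/(1+r))^8] / (r − 0.0146) = £253,101.55.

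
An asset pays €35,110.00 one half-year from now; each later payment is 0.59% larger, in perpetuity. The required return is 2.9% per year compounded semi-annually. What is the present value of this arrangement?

Periodic rate r = 0.029/2 per half-year.
Growing perpetuity (Gordon): PV = PMT₁ / (r − g) = 35,110 / (r − 0.0059) = €4,082,558.14.

€4,082,558.14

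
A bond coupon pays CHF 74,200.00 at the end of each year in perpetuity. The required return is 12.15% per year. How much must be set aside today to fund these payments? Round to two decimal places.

CHF 610,699.59

Periodic rate r = 0.1215 per year.
Level perpetuity: PV = PMT / r = 74,200 / (0.1215) = CHF 610,699.59.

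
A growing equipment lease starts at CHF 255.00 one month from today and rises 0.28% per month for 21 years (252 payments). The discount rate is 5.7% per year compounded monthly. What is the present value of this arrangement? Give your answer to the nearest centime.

Periodic rate r = 0.057/12 per month; n is counted in months.
Growing ordinary annuity: PV = PMT₁ × [1 − ((1+g)/(1+r))^n] / (r − g) = 255 × [1 − ((1+0.0028)/(1+r))^252] / (r − 0.0028) = CHF 50,620.66.

CHF 50,620.66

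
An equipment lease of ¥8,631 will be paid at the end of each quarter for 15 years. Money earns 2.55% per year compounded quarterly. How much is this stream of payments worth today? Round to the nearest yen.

This is an ordinary annuity: 60 payments of ¥8,631 at the end of each quarter.
Periodic rate r = 0.0255/4 per quarter; n is counted in quarters.
PV = PMT × [(1 − (1+r)^−n)/r] = 8,631 × [1 − (1+r)^−60] / r = ¥429,204

¥429,204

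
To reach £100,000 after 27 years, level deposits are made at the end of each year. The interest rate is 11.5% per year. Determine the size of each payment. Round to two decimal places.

£642.52

Level ordinary annuity; solve FV = PMT × [((1+r)^n − 1)/r] for PMT.
Periodic rate r = 0.115 per year.
With n = 27: PMT = 100,000 / ([((1+r)^n − 1)/r]) = £642.52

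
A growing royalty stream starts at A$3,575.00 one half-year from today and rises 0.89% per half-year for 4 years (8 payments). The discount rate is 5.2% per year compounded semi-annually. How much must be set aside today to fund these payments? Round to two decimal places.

Periodic rate r = 0.052/2 per half-year; n is counted in half-years.
Growing ordinary annuity: PV = PMT₁ × [1 − ((1+g)/(1+r))^n] / (r − g) = 3,575 × [1 − ((1+0.0089)/(1+r))^8] / (r − 0.0089) = A$26,302.28.

A$26,302.28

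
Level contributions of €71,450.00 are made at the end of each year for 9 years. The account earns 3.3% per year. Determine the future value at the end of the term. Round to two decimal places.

This is an ordinary annuity: 9 deposits of €71,450.00 at the end of each year.
Periodic rate r = 0.033 per year.
FV = PMT × [((1+r)^n − 1)/r] = 71,450 × [(1+r)^9 − 1] / r = €734,803.00

€734,803.00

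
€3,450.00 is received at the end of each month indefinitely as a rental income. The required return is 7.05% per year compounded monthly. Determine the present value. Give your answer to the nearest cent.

€587,234.04

Periodic rate r = 0.0705/12 per month.
Level perpetuity: PV = PMT / r = 3,450 / (0.0705/12) = €587,234.04.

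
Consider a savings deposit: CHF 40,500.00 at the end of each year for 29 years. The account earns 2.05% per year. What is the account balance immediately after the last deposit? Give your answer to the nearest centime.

This is an ordinary annuity: 29 deposits of CHF 40,500.00 at the end of each year.
Periodic rate r = 0.0205 per year.
FV = PMT × [((1+r)^n − 1)/r] = 40,500 × [(1+r)^29 − 1] / r = CHF 1,582,984.10

CHF 1,582,984.10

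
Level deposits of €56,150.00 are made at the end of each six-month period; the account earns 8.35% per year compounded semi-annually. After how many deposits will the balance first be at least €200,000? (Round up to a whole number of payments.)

Periodic rate r = 0.0835/2 per half-year; n is counted in half-years.
Ordinary annuity FV: 200,000 = 56,150 × [((1+r)^n − 1)/r].
(1+r)^n = 1 + 200,000 × r / 56,150, so n = ln(1 + 200,000·r/56,150) / ln(1+r) = 3.39.
Round up to a whole number of payments: n = 4.

4 payments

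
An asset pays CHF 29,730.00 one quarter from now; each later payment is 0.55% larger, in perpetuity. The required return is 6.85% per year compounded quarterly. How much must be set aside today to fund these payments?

CHF 2,557,419.35

Periodic rate r = 0.0685/4 per quarter.
Growing perpetuity (Gordon): PV = PMT₁ / (r − g) = 29,730 / (r − 0.0055) = CHF 2,557,419.35.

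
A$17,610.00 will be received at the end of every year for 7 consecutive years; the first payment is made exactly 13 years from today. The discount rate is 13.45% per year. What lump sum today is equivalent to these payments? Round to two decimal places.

A$16,893.77

Ordinary annuity of 7 payments, first payment at period 13.
Periodic rate r = 0.1345 per year.
The ordinary-annuity PV formula values the stream one period before the first payment (period 12); discount that back 12 periods:
PV₀ = 17,610 × [1 − (1+r)^−7] / r × (1+r)^−12 = A$16,893.77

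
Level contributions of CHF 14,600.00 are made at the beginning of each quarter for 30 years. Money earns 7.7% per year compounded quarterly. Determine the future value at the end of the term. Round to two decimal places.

This is an annuity due: 120 deposits of CHF 14,600.00 at the beginning of each quarter.
Periodic rate r = 0.077/4 per quarter; n is counted in quarters.
FV = PMT × [((1+r)^n − 1)/r] × (1+r) = 14,600 × [(1+r)^120 − 1] / r × (1+r) = CHF 6,845,805.52

CHF 6,845,805.52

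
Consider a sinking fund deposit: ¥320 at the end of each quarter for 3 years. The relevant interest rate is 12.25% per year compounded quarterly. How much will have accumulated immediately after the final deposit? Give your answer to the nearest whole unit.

This is an ordinary annuity: 12 deposits of ¥320 at the end of each quarter.
Periodic rate r = 0.1225/4 per quarter; n is counted in quarters.
FV = PMT × [((1+r)^n − 1)/r] = 320 × [(1+r)^12 − 1] / r = ¥4,558

¥4,558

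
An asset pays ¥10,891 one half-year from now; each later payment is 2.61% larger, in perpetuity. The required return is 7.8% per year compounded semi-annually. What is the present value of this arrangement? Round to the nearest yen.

Periodic rate r = 0.078/2 per half-year.
Growing perpetuity (Gordon): PV = PMT₁ / (r − g) = 10,891 / (r − 0.0261) = ¥844,264.

¥844,264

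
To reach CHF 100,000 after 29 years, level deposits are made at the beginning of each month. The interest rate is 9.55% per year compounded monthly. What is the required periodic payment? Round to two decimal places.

CHF 53.43

Level annuity due; solve FV = PMT × [((1+r)^n − 1)/r] × (1+r) for PMT.
Periodic rate r = 0.0955/12 per month; n is counted in months.
With n = 348: PMT = 100,000 / ([((1+r)^n − 1)/r] × (1+r)) = CHF 53.43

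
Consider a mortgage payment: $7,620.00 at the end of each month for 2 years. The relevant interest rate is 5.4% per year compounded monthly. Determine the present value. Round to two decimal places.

$172,982.31

This is an ordinary annuity: 24 payments of $7,620.00 at the end of each month.
Periodic rate r = 0.054/12 per month; n is counted in months.
PV = PMT × [(1 − (1+r)^−n)/r] = 7,620 × [1 − (1+r)^−24] / r = $172,982.31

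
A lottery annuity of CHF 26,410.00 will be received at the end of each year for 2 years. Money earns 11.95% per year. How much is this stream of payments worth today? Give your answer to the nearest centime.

This is an ordinary annuity: 2 payments of CHF 26,410.00 at the end of each year.
Periodic rate r = 0.1195 per year.
PV = PMT × [(1 − (1+r)^−n)/r] = 26,410 × [1 − (1+r)^−2] / r = CHF 44,663.59

CHF 44,663.59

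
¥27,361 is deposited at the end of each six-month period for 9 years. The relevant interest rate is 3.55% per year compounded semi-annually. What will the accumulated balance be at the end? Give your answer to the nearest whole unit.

¥574,330

This is an ordinary annuity: 18 deposits of ¥27,361 at the end of each six-month period.
Periodic rate r = 0.0355/2 per half-year; n is counted in half-years.
FV = PMT × [((1+r)^n − 1)/r] = 27,361 × [(1+r)^18 − 1] / r = ¥574,330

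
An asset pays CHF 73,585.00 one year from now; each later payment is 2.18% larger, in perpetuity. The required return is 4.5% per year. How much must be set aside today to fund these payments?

CHF 3,171,767.24

Periodic rate r = 0.045 per year.
Growing perpetuity (Gordon): PV = PMT₁ / (r − g) = 73,585 / (r − 0.0218) = CHF 3,171,767.24.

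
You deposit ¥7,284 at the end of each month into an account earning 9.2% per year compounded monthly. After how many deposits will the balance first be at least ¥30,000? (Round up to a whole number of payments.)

Periodic rate r = 0.092/12 per month; n is counted in months.
Ordinary annuity FV: 30,000 = 7,284 × [((1+r)^n − 1)/r].
(1+r)^n = 1 + 30,000 × r / 7,284, so n = ln(1 + 30,000·r/7,284) / ln(1+r) = 4.07.
Round up to a whole number of payments: n = 5.

5 payments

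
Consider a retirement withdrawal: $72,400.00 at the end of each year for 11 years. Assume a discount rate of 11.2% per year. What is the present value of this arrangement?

$445,349.03

This is an ordinary annuity: 11 payments of $72,400.00 at the end of each year.
Periodic rate r = 0.112 per year.
PV = PMT × [(1 − (1+r)^−n)/r] = 72,400 × [1 − (1+r)^−11] / r = $445,349.03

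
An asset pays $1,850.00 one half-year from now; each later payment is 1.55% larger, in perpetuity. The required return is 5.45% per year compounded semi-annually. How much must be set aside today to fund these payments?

$157,446.81

Periodic rate r = 0.0545/2 per half-year.
Growing perpetuity (Gordon): PV = PMT₁ / (r − g) = 1,850 / (r − 0.0155) = $157,446.81.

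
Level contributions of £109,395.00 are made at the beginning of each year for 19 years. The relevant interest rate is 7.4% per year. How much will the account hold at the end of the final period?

This is an annuity due: 19 deposits of £109,395.00 at the beginning of each year.
Periodic rate r = 0.074 per year.
FV = PMT × [((1+r)^n − 1)/r] × (1+r) = 109,395 × [(1+r)^19 − 1] / r × (1+r) = £4,576,134.52

£4,576,134.52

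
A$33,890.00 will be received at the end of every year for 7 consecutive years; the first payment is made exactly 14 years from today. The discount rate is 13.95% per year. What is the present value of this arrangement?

A$26,652.30

Ordinary annuity of 7 payments, first payment at period 14.
Periodic rate r = 0.1395 per year.
The ordinary-annuity PV formula values the stream one period before the first payment (period 13); discount that back 13 periods:
PV₀ = 33,890 × [1 − (1+r)^−7] / r × (1+r)^−13 = A$26,652.30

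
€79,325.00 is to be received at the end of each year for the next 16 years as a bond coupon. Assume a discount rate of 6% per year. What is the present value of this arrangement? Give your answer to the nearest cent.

This is an ordinary annuity: 16 payments of €79,325.00 at the end of each year.
Periodic rate r = 0.06 per year.
PV = PMT × [(1 − (1+r)^−n)/r] = 79,325 × [1 − (1+r)^−16] / r = €801,650.14

€801,650.14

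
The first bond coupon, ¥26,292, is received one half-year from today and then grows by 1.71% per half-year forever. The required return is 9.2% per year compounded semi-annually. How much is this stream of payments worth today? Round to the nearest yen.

Periodic rate r = 0.092/2 per half-year.
Growing perpetuity (Gordon): PV = PMT₁ / (r − g) = 26,292 / (r − 0.0171) = ¥909,758.

¥909,758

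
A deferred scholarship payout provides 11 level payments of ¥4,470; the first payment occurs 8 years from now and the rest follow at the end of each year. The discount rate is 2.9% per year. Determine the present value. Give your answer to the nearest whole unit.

Ordinary annuity of 11 payments, first payment at period 8.
Periodic rate r = 0.029 per year.
The ordinary-annuity PV formula values the stream one period before the first payment (period 7); discount that back 7 periods:
PV₀ = 4,470 × [1 − (1+r)^−11] / r × (1+r)^−7 = ¥34,047

¥34,047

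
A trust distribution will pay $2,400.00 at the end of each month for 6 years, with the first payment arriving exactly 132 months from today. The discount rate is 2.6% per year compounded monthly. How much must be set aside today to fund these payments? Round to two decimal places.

$120,376.24

Ordinary annuity of 72 payments, first payment at period 132.
Periodic rate r = 0.026/12 per month; n is counted in months.
The ordinary-annuity PV formula values the stream one period before the first payment (period 131); discount that back 131 periods:
PV₀ = 2,400 × [1 − (1+r)^−72] / r × (1+r)^−131 = $120,376.24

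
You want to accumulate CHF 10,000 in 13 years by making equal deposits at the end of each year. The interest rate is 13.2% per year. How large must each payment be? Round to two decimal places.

Level ordinary annuity; solve FV = PMT × [((1+r)^n − 1)/r] for PMT.
Periodic rate r = 0.132 per year.
With n = 13: PMT = 10,000 / ([((1+r)^n − 1)/r]) = CHF 329.02

CHF 329.02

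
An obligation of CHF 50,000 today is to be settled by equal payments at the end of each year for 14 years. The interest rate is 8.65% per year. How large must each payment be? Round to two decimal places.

CHF 6,295.75

Level ordinary annuity; solve PV = PMT × [(1 − (1+r)^−n)/r] for PMT.
Periodic rate r = 0.0865 per year.
With n = 14: PMT = 50,000 / ([(1 − (1+r)^−n)/r]) = CHF 6,295.75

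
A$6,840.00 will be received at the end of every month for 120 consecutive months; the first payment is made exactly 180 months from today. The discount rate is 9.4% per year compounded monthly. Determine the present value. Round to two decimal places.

A$131,337.52

Ordinary annuity of 120 payments, first payment at period 180.
Periodic rate r = 0.094/12 per month; n is counted in months.
The ordinary-annuity PV formula values the stream one period before the first payment (period 179); discount that back 179 periods:
PV₀ = 6,840 × [1 − (1+r)^−120] / r × (1+r)^−179 = A$131,337.52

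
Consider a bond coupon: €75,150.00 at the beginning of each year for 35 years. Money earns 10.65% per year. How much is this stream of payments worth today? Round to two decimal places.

€758,177.42

This is an annuity due: 35 payments of €75,150.00 at the beginning of each year.
Periodic rate r = 0.1065 per year.
PV = PMT × [(1 − (1+r)^−n)/r] × (1+r) = 75,150 × [1 − (1+r)^−35] / r × (1+r) = €758,177.42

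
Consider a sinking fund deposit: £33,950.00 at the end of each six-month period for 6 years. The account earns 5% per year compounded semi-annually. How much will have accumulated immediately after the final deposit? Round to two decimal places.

This is an ordinary annuity: 12 deposits of £33,950.00 at the end of each six-month period.
Periodic rate r = 0.05/2 per half-year; n is counted in half-years.
FV = PMT × [((1+r)^n − 1)/r] = 33,950 × [(1+r)^12 − 1] / r = £468,359.02

£468,359.02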